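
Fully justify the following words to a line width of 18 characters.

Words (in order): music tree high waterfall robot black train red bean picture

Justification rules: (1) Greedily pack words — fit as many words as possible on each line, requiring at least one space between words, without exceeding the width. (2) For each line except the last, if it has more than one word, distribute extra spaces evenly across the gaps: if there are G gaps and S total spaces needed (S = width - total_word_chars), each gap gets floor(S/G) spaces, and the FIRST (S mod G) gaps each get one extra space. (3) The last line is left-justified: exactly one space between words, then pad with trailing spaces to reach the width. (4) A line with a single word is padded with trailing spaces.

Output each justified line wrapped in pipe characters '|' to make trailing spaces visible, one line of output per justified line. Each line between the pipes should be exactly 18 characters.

Answer: |music   tree  high|
|waterfall    robot|
|black   train  red|
|bean picture      |

Derivation:
Line 1: ['music', 'tree', 'high'] (min_width=15, slack=3)
Line 2: ['waterfall', 'robot'] (min_width=15, slack=3)
Line 3: ['black', 'train', 'red'] (min_width=15, slack=3)
Line 4: ['bean', 'picture'] (min_width=12, slack=6)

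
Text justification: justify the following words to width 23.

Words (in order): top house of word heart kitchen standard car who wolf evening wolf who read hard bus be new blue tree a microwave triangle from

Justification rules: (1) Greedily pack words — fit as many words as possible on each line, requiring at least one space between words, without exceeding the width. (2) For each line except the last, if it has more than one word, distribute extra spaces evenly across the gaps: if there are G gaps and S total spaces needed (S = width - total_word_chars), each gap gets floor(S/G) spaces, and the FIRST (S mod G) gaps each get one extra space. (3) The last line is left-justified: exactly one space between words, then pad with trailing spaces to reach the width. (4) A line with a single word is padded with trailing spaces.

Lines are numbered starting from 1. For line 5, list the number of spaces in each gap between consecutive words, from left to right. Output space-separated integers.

Answer: 4 4 3

Derivation:
Line 1: ['top', 'house', 'of', 'word', 'heart'] (min_width=23, slack=0)
Line 2: ['kitchen', 'standard', 'car'] (min_width=20, slack=3)
Line 3: ['who', 'wolf', 'evening', 'wolf'] (min_width=21, slack=2)
Line 4: ['who', 'read', 'hard', 'bus', 'be'] (min_width=20, slack=3)
Line 5: ['new', 'blue', 'tree', 'a'] (min_width=15, slack=8)
Line 6: ['microwave', 'triangle', 'from'] (min_width=23, slack=0)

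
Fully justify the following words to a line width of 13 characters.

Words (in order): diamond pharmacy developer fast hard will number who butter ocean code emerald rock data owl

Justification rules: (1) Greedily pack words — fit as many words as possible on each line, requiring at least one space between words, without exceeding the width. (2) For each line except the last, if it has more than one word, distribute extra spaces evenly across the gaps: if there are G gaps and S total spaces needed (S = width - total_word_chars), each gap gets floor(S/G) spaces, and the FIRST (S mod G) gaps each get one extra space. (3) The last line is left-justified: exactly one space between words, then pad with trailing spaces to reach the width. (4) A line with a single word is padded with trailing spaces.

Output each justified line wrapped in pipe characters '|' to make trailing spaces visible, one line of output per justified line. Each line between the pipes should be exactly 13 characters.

Answer: |diamond      |
|pharmacy     |
|developer    |
|fast     hard|
|will   number|
|who    butter|
|ocean    code|
|emerald  rock|
|data owl     |

Derivation:
Line 1: ['diamond'] (min_width=7, slack=6)
Line 2: ['pharmacy'] (min_width=8, slack=5)
Line 3: ['developer'] (min_width=9, slack=4)
Line 4: ['fast', 'hard'] (min_width=9, slack=4)
Line 5: ['will', 'number'] (min_width=11, slack=2)
Line 6: ['who', 'butter'] (min_width=10, slack=3)
Line 7: ['ocean', 'code'] (min_width=10, slack=3)
Line 8: ['emerald', 'rock'] (min_width=12, slack=1)
Line 9: ['data', 'owl'] (min_width=8, slack=5)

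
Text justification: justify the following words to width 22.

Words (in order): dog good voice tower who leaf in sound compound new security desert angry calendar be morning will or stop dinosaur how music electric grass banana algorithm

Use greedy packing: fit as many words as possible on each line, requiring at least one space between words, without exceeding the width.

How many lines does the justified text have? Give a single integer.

Answer: 8

Derivation:
Line 1: ['dog', 'good', 'voice', 'tower'] (min_width=20, slack=2)
Line 2: ['who', 'leaf', 'in', 'sound'] (min_width=17, slack=5)
Line 3: ['compound', 'new', 'security'] (min_width=21, slack=1)
Line 4: ['desert', 'angry', 'calendar'] (min_width=21, slack=1)
Line 5: ['be', 'morning', 'will', 'or'] (min_width=18, slack=4)
Line 6: ['stop', 'dinosaur', 'how'] (min_width=17, slack=5)
Line 7: ['music', 'electric', 'grass'] (min_width=20, slack=2)
Line 8: ['banana', 'algorithm'] (min_width=16, slack=6)
Total lines: 8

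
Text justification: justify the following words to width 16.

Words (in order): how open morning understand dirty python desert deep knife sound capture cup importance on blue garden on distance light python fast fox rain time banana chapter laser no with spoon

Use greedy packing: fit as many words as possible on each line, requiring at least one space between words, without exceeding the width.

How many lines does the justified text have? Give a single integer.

Line 1: ['how', 'open', 'morning'] (min_width=16, slack=0)
Line 2: ['understand', 'dirty'] (min_width=16, slack=0)
Line 3: ['python', 'desert'] (min_width=13, slack=3)
Line 4: ['deep', 'knife', 'sound'] (min_width=16, slack=0)
Line 5: ['capture', 'cup'] (min_width=11, slack=5)
Line 6: ['importance', 'on'] (min_width=13, slack=3)
Line 7: ['blue', 'garden', 'on'] (min_width=14, slack=2)
Line 8: ['distance', 'light'] (min_width=14, slack=2)
Line 9: ['python', 'fast', 'fox'] (min_width=15, slack=1)
Line 10: ['rain', 'time', 'banana'] (min_width=16, slack=0)
Line 11: ['chapter', 'laser', 'no'] (min_width=16, slack=0)
Line 12: ['with', 'spoon'] (min_width=10, slack=6)
Total lines: 12

Answer: 12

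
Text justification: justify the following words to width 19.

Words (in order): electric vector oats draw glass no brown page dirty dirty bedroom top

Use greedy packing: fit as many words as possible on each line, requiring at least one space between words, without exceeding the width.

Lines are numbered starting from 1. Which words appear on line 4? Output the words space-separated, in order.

Line 1: ['electric', 'vector'] (min_width=15, slack=4)
Line 2: ['oats', 'draw', 'glass', 'no'] (min_width=18, slack=1)
Line 3: ['brown', 'page', 'dirty'] (min_width=16, slack=3)
Line 4: ['dirty', 'bedroom', 'top'] (min_width=17, slack=2)

Answer: dirty bedroom top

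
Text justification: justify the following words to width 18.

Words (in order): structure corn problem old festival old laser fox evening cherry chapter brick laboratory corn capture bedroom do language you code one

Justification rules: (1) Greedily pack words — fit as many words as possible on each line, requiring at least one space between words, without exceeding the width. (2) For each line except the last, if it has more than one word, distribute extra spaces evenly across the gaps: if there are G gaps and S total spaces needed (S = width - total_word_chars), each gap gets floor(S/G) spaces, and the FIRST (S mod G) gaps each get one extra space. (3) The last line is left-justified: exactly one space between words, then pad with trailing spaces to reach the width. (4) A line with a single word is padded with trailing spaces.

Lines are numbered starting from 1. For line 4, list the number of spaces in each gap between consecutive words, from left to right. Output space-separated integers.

Line 1: ['structure', 'corn'] (min_width=14, slack=4)
Line 2: ['problem', 'old'] (min_width=11, slack=7)
Line 3: ['festival', 'old', 'laser'] (min_width=18, slack=0)
Line 4: ['fox', 'evening', 'cherry'] (min_width=18, slack=0)
Line 5: ['chapter', 'brick'] (min_width=13, slack=5)
Line 6: ['laboratory', 'corn'] (min_width=15, slack=3)
Line 7: ['capture', 'bedroom', 'do'] (min_width=18, slack=0)
Line 8: ['language', 'you', 'code'] (min_width=17, slack=1)
Line 9: ['one'] (min_width=3, slack=15)

Answer: 1 1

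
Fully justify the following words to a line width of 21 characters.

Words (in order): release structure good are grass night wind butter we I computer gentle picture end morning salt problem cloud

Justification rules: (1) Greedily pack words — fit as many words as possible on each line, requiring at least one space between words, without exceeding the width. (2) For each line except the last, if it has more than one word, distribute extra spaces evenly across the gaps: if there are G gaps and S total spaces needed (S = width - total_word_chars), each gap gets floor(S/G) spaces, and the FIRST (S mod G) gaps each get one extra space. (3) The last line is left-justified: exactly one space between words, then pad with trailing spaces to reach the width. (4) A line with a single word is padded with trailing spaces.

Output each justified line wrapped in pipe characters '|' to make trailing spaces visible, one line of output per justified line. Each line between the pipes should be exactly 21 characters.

Line 1: ['release', 'structure'] (min_width=17, slack=4)
Line 2: ['good', 'are', 'grass', 'night'] (min_width=20, slack=1)
Line 3: ['wind', 'butter', 'we', 'I'] (min_width=16, slack=5)
Line 4: ['computer', 'gentle'] (min_width=15, slack=6)
Line 5: ['picture', 'end', 'morning'] (min_width=19, slack=2)
Line 6: ['salt', 'problem', 'cloud'] (min_width=18, slack=3)

Answer: |release     structure|
|good  are grass night|
|wind   butter   we  I|
|computer       gentle|
|picture  end  morning|
|salt problem cloud   |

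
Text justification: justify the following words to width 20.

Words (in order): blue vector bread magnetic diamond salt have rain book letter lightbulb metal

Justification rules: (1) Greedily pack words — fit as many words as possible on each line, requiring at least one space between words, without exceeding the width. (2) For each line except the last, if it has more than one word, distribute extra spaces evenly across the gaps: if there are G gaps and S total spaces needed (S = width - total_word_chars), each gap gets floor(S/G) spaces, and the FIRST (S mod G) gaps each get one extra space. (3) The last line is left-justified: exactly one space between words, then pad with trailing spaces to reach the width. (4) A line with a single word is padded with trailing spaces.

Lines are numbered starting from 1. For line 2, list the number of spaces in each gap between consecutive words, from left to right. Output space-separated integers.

Line 1: ['blue', 'vector', 'bread'] (min_width=17, slack=3)
Line 2: ['magnetic', 'diamond'] (min_width=16, slack=4)
Line 3: ['salt', 'have', 'rain', 'book'] (min_width=19, slack=1)
Line 4: ['letter', 'lightbulb'] (min_width=16, slack=4)
Line 5: ['metal'] (min_width=5, slack=15)

Answer: 5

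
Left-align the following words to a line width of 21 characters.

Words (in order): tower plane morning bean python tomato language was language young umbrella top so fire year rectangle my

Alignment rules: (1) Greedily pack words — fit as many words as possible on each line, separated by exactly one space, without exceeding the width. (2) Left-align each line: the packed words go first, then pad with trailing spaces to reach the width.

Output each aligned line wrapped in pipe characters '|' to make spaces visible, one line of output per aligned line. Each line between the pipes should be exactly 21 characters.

Answer: |tower plane morning  |
|bean python tomato   |
|language was language|
|young umbrella top so|
|fire year rectangle  |
|my                   |

Derivation:
Line 1: ['tower', 'plane', 'morning'] (min_width=19, slack=2)
Line 2: ['bean', 'python', 'tomato'] (min_width=18, slack=3)
Line 3: ['language', 'was', 'language'] (min_width=21, slack=0)
Line 4: ['young', 'umbrella', 'top', 'so'] (min_width=21, slack=0)
Line 5: ['fire', 'year', 'rectangle'] (min_width=19, slack=2)
Line 6: ['my'] (min_width=2, slack=19)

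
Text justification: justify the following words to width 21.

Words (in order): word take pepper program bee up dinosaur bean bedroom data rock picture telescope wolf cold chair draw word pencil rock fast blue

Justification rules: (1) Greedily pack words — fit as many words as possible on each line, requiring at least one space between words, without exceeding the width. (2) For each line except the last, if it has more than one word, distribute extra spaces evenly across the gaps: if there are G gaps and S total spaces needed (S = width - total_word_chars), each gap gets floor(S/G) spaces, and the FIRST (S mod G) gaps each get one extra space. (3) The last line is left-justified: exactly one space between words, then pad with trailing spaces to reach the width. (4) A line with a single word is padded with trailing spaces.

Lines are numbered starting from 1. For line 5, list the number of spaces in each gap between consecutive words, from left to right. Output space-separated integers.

Line 1: ['word', 'take', 'pepper'] (min_width=16, slack=5)
Line 2: ['program', 'bee', 'up'] (min_width=14, slack=7)
Line 3: ['dinosaur', 'bean', 'bedroom'] (min_width=21, slack=0)
Line 4: ['data', 'rock', 'picture'] (min_width=17, slack=4)
Line 5: ['telescope', 'wolf', 'cold'] (min_width=19, slack=2)
Line 6: ['chair', 'draw', 'word'] (min_width=15, slack=6)
Line 7: ['pencil', 'rock', 'fast', 'blue'] (min_width=21, slack=0)

Answer: 2 2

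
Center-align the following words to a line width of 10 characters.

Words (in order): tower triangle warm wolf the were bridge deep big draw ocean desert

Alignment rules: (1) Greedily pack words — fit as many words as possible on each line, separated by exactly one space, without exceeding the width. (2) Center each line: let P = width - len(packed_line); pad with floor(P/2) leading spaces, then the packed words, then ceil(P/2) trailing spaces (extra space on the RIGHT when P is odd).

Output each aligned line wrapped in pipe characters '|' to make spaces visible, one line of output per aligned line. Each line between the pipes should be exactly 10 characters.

Answer: |  tower   |
| triangle |
|warm wolf |
| the were |
|  bridge  |
| deep big |
|draw ocean|
|  desert  |

Derivation:
Line 1: ['tower'] (min_width=5, slack=5)
Line 2: ['triangle'] (min_width=8, slack=2)
Line 3: ['warm', 'wolf'] (min_width=9, slack=1)
Line 4: ['the', 'were'] (min_width=8, slack=2)
Line 5: ['bridge'] (min_width=6, slack=4)
Line 6: ['deep', 'big'] (min_width=8, slack=2)
Line 7: ['draw', 'ocean'] (min_width=10, slack=0)
Line 8: ['desert'] (min_width=6, slack=4)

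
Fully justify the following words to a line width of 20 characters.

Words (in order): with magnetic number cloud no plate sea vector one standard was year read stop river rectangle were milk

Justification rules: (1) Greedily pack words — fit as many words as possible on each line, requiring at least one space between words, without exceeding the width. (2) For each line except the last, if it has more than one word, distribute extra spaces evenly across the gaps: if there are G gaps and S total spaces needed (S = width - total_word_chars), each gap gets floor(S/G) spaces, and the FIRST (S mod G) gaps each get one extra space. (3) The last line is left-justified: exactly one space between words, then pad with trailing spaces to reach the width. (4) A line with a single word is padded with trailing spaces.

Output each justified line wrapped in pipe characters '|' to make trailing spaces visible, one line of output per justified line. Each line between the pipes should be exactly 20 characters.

Answer: |with magnetic number|
|cloud  no  plate sea|
|vector  one standard|
|was  year  read stop|
|river rectangle were|
|milk                |

Derivation:
Line 1: ['with', 'magnetic', 'number'] (min_width=20, slack=0)
Line 2: ['cloud', 'no', 'plate', 'sea'] (min_width=18, slack=2)
Line 3: ['vector', 'one', 'standard'] (min_width=19, slack=1)
Line 4: ['was', 'year', 'read', 'stop'] (min_width=18, slack=2)
Line 5: ['river', 'rectangle', 'were'] (min_width=20, slack=0)
Line 6: ['milk'] (min_width=4, slack=16)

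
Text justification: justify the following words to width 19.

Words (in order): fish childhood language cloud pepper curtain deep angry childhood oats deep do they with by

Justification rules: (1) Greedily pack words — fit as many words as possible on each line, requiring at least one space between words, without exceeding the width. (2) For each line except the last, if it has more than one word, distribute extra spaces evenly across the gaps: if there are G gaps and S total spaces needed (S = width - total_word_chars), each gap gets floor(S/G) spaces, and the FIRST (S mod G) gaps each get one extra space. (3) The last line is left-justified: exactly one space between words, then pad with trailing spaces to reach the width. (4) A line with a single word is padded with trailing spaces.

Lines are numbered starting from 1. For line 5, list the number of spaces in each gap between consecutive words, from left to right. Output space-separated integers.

Answer: 2 2 1

Derivation:
Line 1: ['fish', 'childhood'] (min_width=14, slack=5)
Line 2: ['language', 'cloud'] (min_width=14, slack=5)
Line 3: ['pepper', 'curtain', 'deep'] (min_width=19, slack=0)
Line 4: ['angry', 'childhood'] (min_width=15, slack=4)
Line 5: ['oats', 'deep', 'do', 'they'] (min_width=17, slack=2)
Line 6: ['with', 'by'] (min_width=7, slack=12)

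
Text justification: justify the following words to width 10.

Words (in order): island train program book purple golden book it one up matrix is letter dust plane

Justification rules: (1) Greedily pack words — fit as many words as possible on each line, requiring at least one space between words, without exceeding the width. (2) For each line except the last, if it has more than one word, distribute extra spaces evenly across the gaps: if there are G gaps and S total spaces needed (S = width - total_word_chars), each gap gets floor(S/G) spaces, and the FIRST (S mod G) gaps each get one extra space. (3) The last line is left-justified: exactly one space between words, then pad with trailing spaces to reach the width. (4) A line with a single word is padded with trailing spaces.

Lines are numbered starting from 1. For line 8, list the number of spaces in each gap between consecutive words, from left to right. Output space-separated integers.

Line 1: ['island'] (min_width=6, slack=4)
Line 2: ['train'] (min_width=5, slack=5)
Line 3: ['program'] (min_width=7, slack=3)
Line 4: ['book'] (min_width=4, slack=6)
Line 5: ['purple'] (min_width=6, slack=4)
Line 6: ['golden'] (min_width=6, slack=4)
Line 7: ['book', 'it'] (min_width=7, slack=3)
Line 8: ['one', 'up'] (min_width=6, slack=4)
Line 9: ['matrix', 'is'] (min_width=9, slack=1)
Line 10: ['letter'] (min_width=6, slack=4)
Line 11: ['dust', 'plane'] (min_width=10, slack=0)

Answer: 5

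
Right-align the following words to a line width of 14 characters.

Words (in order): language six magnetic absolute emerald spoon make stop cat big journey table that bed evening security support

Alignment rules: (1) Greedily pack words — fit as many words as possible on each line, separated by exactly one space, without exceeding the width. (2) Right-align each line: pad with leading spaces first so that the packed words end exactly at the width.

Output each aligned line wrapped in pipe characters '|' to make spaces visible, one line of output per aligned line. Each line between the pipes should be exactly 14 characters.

Line 1: ['language', 'six'] (min_width=12, slack=2)
Line 2: ['magnetic'] (min_width=8, slack=6)
Line 3: ['absolute'] (min_width=8, slack=6)
Line 4: ['emerald', 'spoon'] (min_width=13, slack=1)
Line 5: ['make', 'stop', 'cat'] (min_width=13, slack=1)
Line 6: ['big', 'journey'] (min_width=11, slack=3)
Line 7: ['table', 'that', 'bed'] (min_width=14, slack=0)
Line 8: ['evening'] (min_width=7, slack=7)
Line 9: ['security'] (min_width=8, slack=6)
Line 10: ['support'] (min_width=7, slack=7)

Answer: |  language six|
|      magnetic|
|      absolute|
| emerald spoon|
| make stop cat|
|   big journey|
|table that bed|
|       evening|
|      security|
|       support|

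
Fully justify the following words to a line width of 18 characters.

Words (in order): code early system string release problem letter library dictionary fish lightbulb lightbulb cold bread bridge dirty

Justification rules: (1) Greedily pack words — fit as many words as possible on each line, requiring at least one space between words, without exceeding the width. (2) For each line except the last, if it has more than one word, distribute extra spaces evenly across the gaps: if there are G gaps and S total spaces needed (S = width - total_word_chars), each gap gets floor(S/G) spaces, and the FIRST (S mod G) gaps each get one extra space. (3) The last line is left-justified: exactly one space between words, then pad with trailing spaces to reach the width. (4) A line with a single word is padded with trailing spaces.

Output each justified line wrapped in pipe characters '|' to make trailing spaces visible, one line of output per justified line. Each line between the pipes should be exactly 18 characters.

Answer: |code  early system|
|string     release|
|problem     letter|
|library dictionary|
|fish     lightbulb|
|lightbulb     cold|
|bread bridge dirty|

Derivation:
Line 1: ['code', 'early', 'system'] (min_width=17, slack=1)
Line 2: ['string', 'release'] (min_width=14, slack=4)
Line 3: ['problem', 'letter'] (min_width=14, slack=4)
Line 4: ['library', 'dictionary'] (min_width=18, slack=0)
Line 5: ['fish', 'lightbulb'] (min_width=14, slack=4)
Line 6: ['lightbulb', 'cold'] (min_width=14, slack=4)
Line 7: ['bread', 'bridge', 'dirty'] (min_width=18, slack=0)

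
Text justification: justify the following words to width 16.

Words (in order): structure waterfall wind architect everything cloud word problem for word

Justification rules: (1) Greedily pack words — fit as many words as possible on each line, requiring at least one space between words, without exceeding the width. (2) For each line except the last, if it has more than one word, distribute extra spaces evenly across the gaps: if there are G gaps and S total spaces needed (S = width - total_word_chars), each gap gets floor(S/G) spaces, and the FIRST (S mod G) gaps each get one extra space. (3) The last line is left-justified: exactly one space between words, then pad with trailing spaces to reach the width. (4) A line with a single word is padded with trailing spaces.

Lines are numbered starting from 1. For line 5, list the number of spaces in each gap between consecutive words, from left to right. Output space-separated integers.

Line 1: ['structure'] (min_width=9, slack=7)
Line 2: ['waterfall', 'wind'] (min_width=14, slack=2)
Line 3: ['architect'] (min_width=9, slack=7)
Line 4: ['everything', 'cloud'] (min_width=16, slack=0)
Line 5: ['word', 'problem', 'for'] (min_width=16, slack=0)
Line 6: ['word'] (min_width=4, slack=12)

Answer: 1 1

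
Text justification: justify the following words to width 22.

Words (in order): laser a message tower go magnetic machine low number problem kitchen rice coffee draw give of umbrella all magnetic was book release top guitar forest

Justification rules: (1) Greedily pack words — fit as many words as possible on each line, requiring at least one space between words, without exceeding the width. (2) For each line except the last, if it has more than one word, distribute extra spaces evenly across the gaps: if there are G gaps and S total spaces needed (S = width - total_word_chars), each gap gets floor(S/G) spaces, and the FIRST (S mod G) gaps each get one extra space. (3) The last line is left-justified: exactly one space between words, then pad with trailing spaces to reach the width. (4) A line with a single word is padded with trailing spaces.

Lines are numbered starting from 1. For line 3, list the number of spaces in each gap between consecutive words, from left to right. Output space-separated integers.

Line 1: ['laser', 'a', 'message', 'tower'] (min_width=21, slack=1)
Line 2: ['go', 'magnetic', 'machine'] (min_width=19, slack=3)
Line 3: ['low', 'number', 'problem'] (min_width=18, slack=4)
Line 4: ['kitchen', 'rice', 'coffee'] (min_width=19, slack=3)
Line 5: ['draw', 'give', 'of', 'umbrella'] (min_width=21, slack=1)
Line 6: ['all', 'magnetic', 'was', 'book'] (min_width=21, slack=1)
Line 7: ['release', 'top', 'guitar'] (min_width=18, slack=4)
Line 8: ['forest'] (min_width=6, slack=16)

Answer: 3 3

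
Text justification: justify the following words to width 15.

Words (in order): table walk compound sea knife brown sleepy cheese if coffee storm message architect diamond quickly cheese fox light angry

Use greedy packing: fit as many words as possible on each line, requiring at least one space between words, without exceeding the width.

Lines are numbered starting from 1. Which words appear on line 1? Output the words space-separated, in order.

Line 1: ['table', 'walk'] (min_width=10, slack=5)
Line 2: ['compound', 'sea'] (min_width=12, slack=3)
Line 3: ['knife', 'brown'] (min_width=11, slack=4)
Line 4: ['sleepy', 'cheese'] (min_width=13, slack=2)
Line 5: ['if', 'coffee', 'storm'] (min_width=15, slack=0)
Line 6: ['message'] (min_width=7, slack=8)
Line 7: ['architect'] (min_width=9, slack=6)
Line 8: ['diamond', 'quickly'] (min_width=15, slack=0)
Line 9: ['cheese', 'fox'] (min_width=10, slack=5)
Line 10: ['light', 'angry'] (min_width=11, slack=4)

Answer: table walk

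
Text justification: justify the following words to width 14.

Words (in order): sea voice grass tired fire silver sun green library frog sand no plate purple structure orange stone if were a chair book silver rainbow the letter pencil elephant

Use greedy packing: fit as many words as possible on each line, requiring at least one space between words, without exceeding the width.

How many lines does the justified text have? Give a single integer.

Answer: 15

Derivation:
Line 1: ['sea', 'voice'] (min_width=9, slack=5)
Line 2: ['grass', 'tired'] (min_width=11, slack=3)
Line 3: ['fire', 'silver'] (min_width=11, slack=3)
Line 4: ['sun', 'green'] (min_width=9, slack=5)
Line 5: ['library', 'frog'] (min_width=12, slack=2)
Line 6: ['sand', 'no', 'plate'] (min_width=13, slack=1)
Line 7: ['purple'] (min_width=6, slack=8)
Line 8: ['structure'] (min_width=9, slack=5)
Line 9: ['orange', 'stone'] (min_width=12, slack=2)
Line 10: ['if', 'were', 'a'] (min_width=9, slack=5)
Line 11: ['chair', 'book'] (min_width=10, slack=4)
Line 12: ['silver', 'rainbow'] (min_width=14, slack=0)
Line 13: ['the', 'letter'] (min_width=10, slack=4)
Line 14: ['pencil'] (min_width=6, slack=8)
Line 15: ['elephant'] (min_width=8, slack=6)
Total lines: 15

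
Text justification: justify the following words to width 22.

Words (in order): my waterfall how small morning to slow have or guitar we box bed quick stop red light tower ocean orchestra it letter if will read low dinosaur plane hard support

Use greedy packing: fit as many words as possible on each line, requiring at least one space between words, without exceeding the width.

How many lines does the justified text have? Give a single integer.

Line 1: ['my', 'waterfall', 'how', 'small'] (min_width=22, slack=0)
Line 2: ['morning', 'to', 'slow', 'have'] (min_width=20, slack=2)
Line 3: ['or', 'guitar', 'we', 'box', 'bed'] (min_width=20, slack=2)
Line 4: ['quick', 'stop', 'red', 'light'] (min_width=20, slack=2)
Line 5: ['tower', 'ocean', 'orchestra'] (min_width=21, slack=1)
Line 6: ['it', 'letter', 'if', 'will', 'read'] (min_width=22, slack=0)
Line 7: ['low', 'dinosaur', 'plane'] (min_width=18, slack=4)
Line 8: ['hard', 'support'] (min_width=12, slack=10)
Total lines: 8

Answer: 8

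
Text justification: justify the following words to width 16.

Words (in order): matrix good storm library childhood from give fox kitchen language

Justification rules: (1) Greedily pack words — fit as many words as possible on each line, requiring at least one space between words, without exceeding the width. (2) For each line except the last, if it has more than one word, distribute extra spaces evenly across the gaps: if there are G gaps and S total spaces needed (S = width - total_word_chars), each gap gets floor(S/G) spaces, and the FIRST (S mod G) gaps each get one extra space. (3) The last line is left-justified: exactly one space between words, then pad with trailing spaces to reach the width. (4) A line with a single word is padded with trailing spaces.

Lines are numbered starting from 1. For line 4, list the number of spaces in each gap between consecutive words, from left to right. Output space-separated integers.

Answer: 1 1

Derivation:
Line 1: ['matrix', 'good'] (min_width=11, slack=5)
Line 2: ['storm', 'library'] (min_width=13, slack=3)
Line 3: ['childhood', 'from'] (min_width=14, slack=2)
Line 4: ['give', 'fox', 'kitchen'] (min_width=16, slack=0)
Line 5: ['language'] (min_width=8, slack=8)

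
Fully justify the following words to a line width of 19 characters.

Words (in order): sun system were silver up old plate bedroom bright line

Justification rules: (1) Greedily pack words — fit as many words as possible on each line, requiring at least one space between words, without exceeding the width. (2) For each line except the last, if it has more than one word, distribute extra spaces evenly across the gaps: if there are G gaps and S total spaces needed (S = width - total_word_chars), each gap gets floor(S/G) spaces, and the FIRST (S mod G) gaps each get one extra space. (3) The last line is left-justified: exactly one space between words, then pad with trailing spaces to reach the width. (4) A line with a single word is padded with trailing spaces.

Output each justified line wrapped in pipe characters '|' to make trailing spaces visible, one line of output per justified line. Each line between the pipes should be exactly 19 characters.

Answer: |sun   system   were|
|silver up old plate|
|bedroom bright line|

Derivation:
Line 1: ['sun', 'system', 'were'] (min_width=15, slack=4)
Line 2: ['silver', 'up', 'old', 'plate'] (min_width=19, slack=0)
Line 3: ['bedroom', 'bright', 'line'] (min_width=19, slack=0)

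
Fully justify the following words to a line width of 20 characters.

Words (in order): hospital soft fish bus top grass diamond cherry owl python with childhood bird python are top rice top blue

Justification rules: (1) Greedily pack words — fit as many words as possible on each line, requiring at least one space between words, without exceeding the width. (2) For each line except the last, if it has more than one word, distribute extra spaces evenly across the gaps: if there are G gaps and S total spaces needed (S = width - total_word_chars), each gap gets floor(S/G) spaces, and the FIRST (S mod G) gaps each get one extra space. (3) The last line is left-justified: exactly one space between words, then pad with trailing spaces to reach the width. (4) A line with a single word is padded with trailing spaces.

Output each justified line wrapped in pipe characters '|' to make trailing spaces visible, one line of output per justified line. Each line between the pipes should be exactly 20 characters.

Answer: |hospital  soft  fish|
|bus     top    grass|
|diamond  cherry  owl|
|python          with|
|childhood       bird|
|python  are top rice|
|top blue            |

Derivation:
Line 1: ['hospital', 'soft', 'fish'] (min_width=18, slack=2)
Line 2: ['bus', 'top', 'grass'] (min_width=13, slack=7)
Line 3: ['diamond', 'cherry', 'owl'] (min_width=18, slack=2)
Line 4: ['python', 'with'] (min_width=11, slack=9)
Line 5: ['childhood', 'bird'] (min_width=14, slack=6)
Line 6: ['python', 'are', 'top', 'rice'] (min_width=19, slack=1)
Line 7: ['top', 'blue'] (min_width=8, slack=12)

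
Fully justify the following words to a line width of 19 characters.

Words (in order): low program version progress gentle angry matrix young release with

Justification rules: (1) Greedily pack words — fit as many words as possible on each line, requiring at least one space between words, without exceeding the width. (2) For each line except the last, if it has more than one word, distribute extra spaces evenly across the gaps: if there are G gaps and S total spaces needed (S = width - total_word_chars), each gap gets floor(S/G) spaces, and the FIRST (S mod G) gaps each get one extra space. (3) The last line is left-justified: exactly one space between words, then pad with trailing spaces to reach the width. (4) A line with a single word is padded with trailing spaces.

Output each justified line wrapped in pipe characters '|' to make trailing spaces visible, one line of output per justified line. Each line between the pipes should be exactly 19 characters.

Answer: |low program version|
|progress     gentle|
|angry  matrix young|
|release with       |

Derivation:
Line 1: ['low', 'program', 'version'] (min_width=19, slack=0)
Line 2: ['progress', 'gentle'] (min_width=15, slack=4)
Line 3: ['angry', 'matrix', 'young'] (min_width=18, slack=1)
Line 4: ['release', 'with'] (min_width=12, slack=7)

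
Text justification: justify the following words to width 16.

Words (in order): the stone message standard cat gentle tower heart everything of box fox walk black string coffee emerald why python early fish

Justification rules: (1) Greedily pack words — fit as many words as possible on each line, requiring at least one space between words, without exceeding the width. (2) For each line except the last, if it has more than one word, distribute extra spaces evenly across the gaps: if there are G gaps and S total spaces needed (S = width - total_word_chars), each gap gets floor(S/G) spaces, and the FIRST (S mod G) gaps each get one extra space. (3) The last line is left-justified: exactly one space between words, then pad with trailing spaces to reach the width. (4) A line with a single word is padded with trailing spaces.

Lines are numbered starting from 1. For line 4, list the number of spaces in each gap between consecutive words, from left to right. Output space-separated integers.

Answer: 1

Derivation:
Line 1: ['the', 'stone'] (min_width=9, slack=7)
Line 2: ['message', 'standard'] (min_width=16, slack=0)
Line 3: ['cat', 'gentle', 'tower'] (min_width=16, slack=0)
Line 4: ['heart', 'everything'] (min_width=16, slack=0)
Line 5: ['of', 'box', 'fox', 'walk'] (min_width=15, slack=1)
Line 6: ['black', 'string'] (min_width=12, slack=4)
Line 7: ['coffee', 'emerald'] (min_width=14, slack=2)
Line 8: ['why', 'python', 'early'] (min_width=16, slack=0)
Line 9: ['fish'] (min_width=4, slack=12)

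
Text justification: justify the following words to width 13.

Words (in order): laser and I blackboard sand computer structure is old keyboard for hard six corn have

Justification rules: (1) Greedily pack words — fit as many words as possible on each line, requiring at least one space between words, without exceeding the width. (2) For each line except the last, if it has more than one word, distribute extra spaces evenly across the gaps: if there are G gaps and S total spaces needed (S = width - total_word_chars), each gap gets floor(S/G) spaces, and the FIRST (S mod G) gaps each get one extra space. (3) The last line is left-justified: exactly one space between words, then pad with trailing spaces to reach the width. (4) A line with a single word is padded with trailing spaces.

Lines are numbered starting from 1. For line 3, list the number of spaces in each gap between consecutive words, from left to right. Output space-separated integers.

Line 1: ['laser', 'and', 'I'] (min_width=11, slack=2)
Line 2: ['blackboard'] (min_width=10, slack=3)
Line 3: ['sand', 'computer'] (min_width=13, slack=0)
Line 4: ['structure', 'is'] (min_width=12, slack=1)
Line 5: ['old', 'keyboard'] (min_width=12, slack=1)
Line 6: ['for', 'hard', 'six'] (min_width=12, slack=1)
Line 7: ['corn', 'have'] (min_width=9, slack=4)

Answer: 1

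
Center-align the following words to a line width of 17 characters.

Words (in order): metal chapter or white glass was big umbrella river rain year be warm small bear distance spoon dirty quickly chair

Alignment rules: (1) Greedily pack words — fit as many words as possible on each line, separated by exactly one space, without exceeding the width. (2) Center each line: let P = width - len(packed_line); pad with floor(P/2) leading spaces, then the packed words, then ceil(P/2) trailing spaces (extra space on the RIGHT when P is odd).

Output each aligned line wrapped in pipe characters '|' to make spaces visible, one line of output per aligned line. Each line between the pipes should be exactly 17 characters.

Answer: |metal chapter or |
| white glass was |
|  big umbrella   |
| river rain year |
|  be warm small  |
|  bear distance  |
|   spoon dirty   |
|  quickly chair  |

Derivation:
Line 1: ['metal', 'chapter', 'or'] (min_width=16, slack=1)
Line 2: ['white', 'glass', 'was'] (min_width=15, slack=2)
Line 3: ['big', 'umbrella'] (min_width=12, slack=5)
Line 4: ['river', 'rain', 'year'] (min_width=15, slack=2)
Line 5: ['be', 'warm', 'small'] (min_width=13, slack=4)
Line 6: ['bear', 'distance'] (min_width=13, slack=4)
Line 7: ['spoon', 'dirty'] (min_width=11, slack=6)
Line 8: ['quickly', 'chair'] (min_width=13, slack=4)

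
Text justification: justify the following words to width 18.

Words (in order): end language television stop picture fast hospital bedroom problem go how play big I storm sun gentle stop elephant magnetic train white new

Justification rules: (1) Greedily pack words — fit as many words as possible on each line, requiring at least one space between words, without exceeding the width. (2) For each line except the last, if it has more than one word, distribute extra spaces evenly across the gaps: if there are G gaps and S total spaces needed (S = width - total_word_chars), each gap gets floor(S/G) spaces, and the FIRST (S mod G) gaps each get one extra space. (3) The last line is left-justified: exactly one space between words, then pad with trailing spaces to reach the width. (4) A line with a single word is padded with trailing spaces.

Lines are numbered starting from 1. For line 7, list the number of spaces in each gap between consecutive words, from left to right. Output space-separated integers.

Answer: 3 2

Derivation:
Line 1: ['end', 'language'] (min_width=12, slack=6)
Line 2: ['television', 'stop'] (min_width=15, slack=3)
Line 3: ['picture', 'fast'] (min_width=12, slack=6)
Line 4: ['hospital', 'bedroom'] (min_width=16, slack=2)
Line 5: ['problem', 'go', 'how'] (min_width=14, slack=4)
Line 6: ['play', 'big', 'I', 'storm'] (min_width=16, slack=2)
Line 7: ['sun', 'gentle', 'stop'] (min_width=15, slack=3)
Line 8: ['elephant', 'magnetic'] (min_width=17, slack=1)
Line 9: ['train', 'white', 'new'] (min_width=15, slack=3)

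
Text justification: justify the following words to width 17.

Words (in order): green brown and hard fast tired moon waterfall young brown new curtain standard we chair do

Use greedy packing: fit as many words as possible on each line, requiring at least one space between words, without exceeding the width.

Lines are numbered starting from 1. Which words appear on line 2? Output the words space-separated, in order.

Line 1: ['green', 'brown', 'and'] (min_width=15, slack=2)
Line 2: ['hard', 'fast', 'tired'] (min_width=15, slack=2)
Line 3: ['moon', 'waterfall'] (min_width=14, slack=3)
Line 4: ['young', 'brown', 'new'] (min_width=15, slack=2)
Line 5: ['curtain', 'standard'] (min_width=16, slack=1)
Line 6: ['we', 'chair', 'do'] (min_width=11, slack=6)

Answer: hard fast tired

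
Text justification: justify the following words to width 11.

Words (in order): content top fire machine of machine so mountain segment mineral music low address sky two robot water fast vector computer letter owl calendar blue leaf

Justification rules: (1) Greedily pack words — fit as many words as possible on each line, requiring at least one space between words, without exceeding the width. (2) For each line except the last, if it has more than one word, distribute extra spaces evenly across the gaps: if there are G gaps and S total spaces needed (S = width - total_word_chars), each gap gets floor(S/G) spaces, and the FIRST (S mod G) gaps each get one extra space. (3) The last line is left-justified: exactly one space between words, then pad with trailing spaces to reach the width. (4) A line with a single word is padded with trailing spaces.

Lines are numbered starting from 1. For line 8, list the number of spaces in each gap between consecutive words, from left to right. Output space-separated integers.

Line 1: ['content', 'top'] (min_width=11, slack=0)
Line 2: ['fire'] (min_width=4, slack=7)
Line 3: ['machine', 'of'] (min_width=10, slack=1)
Line 4: ['machine', 'so'] (min_width=10, slack=1)
Line 5: ['mountain'] (min_width=8, slack=3)
Line 6: ['segment'] (min_width=7, slack=4)
Line 7: ['mineral'] (min_width=7, slack=4)
Line 8: ['music', 'low'] (min_width=9, slack=2)
Line 9: ['address', 'sky'] (min_width=11, slack=0)
Line 10: ['two', 'robot'] (min_width=9, slack=2)
Line 11: ['water', 'fast'] (min_width=10, slack=1)
Line 12: ['vector'] (min_width=6, slack=5)
Line 13: ['computer'] (min_width=8, slack=3)
Line 14: ['letter', 'owl'] (min_width=10, slack=1)
Line 15: ['calendar'] (min_width=8, slack=3)
Line 16: ['blue', 'leaf'] (min_width=9, slack=2)

Answer: 3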